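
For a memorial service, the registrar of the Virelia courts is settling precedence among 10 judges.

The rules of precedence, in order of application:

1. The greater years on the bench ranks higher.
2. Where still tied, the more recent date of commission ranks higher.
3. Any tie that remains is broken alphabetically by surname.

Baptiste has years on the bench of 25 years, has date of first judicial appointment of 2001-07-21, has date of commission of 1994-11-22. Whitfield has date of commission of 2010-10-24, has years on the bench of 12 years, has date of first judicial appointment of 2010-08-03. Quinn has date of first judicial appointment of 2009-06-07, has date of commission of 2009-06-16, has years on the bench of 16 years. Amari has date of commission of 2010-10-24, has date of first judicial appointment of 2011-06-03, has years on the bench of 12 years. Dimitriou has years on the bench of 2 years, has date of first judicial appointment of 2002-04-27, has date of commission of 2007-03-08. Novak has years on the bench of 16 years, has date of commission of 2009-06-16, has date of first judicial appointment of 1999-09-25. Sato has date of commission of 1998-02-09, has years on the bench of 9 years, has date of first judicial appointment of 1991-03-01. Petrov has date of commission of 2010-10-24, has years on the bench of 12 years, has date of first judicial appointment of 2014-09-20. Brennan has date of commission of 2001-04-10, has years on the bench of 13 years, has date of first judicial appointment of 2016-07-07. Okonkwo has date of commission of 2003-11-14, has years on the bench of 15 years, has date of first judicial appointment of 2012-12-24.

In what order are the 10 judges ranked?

Baptiste, Novak, Quinn, Okonkwo, Brennan, Amari, Petrov, Whitfield, Sato, Dimitriou

By years on the bench (higher first): Baptiste (25 years); then Novak and Quinn (both 16 years); then Okonkwo (15 years); then Brennan (13 years); then Amari, Petrov and Whitfield (each 12 years); then Sato (9 years); then Dimitriou (2 years).
Novak and Quinn both have date of commission 2009-06-16, so the next rule applies.
Among Novak and Quinn, alphabetically by surname: Novak before Quinn.
Amari, Petrov and Whitfield all have date of commission 2010-10-24, so the next rule applies.
Among Amari, Petrov and Whitfield, alphabetically by surname: Amari before Petrov before Whitfield.
Full order: Baptiste, Novak, Quinn, Okonkwo, Brennan, Amari, Petrov, Whitfield, Sato, Dimitriou.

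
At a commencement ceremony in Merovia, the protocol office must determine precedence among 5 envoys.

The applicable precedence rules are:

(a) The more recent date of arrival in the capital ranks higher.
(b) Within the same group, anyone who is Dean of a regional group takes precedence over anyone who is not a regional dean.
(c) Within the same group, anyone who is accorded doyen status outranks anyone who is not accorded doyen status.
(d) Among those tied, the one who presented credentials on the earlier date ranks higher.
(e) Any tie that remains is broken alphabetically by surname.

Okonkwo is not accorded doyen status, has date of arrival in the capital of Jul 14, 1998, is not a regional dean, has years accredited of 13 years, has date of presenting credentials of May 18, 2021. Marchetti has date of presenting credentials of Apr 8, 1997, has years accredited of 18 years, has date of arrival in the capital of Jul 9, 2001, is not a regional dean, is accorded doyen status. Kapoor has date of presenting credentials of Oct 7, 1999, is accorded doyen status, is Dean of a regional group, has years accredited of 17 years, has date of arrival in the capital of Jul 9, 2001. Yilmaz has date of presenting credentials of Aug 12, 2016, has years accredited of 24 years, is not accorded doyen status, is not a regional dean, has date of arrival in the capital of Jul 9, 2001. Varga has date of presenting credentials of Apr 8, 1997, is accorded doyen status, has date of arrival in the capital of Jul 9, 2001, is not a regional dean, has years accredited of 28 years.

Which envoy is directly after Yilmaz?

Okonkwo

By date of arrival in the capital (later first): Kapoor, Marchetti, Varga and Yilmaz (each Jul 9, 2001); then Okonkwo (Jul 14, 1998).
Among Kapoor, Marchetti, Varga and Yilmaz, Dean of a regional group before not a regional dean: Kapoor (Dean of a regional group) before Marchetti, Varga and Yilmaz (not a regional dean).
Among Marchetti, Varga and Yilmaz, accorded doyen status before not accorded doyen status: Marchetti and Varga (accorded doyen status) before Yilmaz (not accorded doyen status).
Marchetti and Varga both have date of presenting credentials Apr 8, 1997, so the next rule applies.
Among Marchetti and Varga, alphabetically by surname: Marchetti before Varga.
Order: Kapoor, Marchetti, Varga, Yilmaz, Okonkwo.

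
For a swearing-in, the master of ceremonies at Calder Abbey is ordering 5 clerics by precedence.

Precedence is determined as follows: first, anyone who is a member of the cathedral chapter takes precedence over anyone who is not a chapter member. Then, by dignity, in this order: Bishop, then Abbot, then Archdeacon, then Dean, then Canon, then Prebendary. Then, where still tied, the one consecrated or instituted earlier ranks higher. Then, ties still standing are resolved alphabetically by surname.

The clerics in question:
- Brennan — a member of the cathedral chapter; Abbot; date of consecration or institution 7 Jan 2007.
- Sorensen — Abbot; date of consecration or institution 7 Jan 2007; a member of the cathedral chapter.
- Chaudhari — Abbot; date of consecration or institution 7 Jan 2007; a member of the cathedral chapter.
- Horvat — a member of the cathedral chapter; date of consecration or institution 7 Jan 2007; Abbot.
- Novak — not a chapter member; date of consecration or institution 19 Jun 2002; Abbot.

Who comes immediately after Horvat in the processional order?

By the first rule: Brennan, Chaudhari, Horvat and Sorensen (each a member of the cathedral chapter); then Novak (not a chapter member).
Brennan, Chaudhari, Horvat and Sorensen are each Abbot, so the next rule applies.
Brennan, Chaudhari, Horvat and Sorensen all have date of consecration or institution 7 Jan 2007, so the next rule applies.
Among Brennan, Chaudhari, Horvat and Sorensen, alphabetically by surname: Brennan before Chaudhari before Horvat before Sorensen.
Order: Brennan, Chaudhari, Horvat, Sorensen, Novak.

Sorensen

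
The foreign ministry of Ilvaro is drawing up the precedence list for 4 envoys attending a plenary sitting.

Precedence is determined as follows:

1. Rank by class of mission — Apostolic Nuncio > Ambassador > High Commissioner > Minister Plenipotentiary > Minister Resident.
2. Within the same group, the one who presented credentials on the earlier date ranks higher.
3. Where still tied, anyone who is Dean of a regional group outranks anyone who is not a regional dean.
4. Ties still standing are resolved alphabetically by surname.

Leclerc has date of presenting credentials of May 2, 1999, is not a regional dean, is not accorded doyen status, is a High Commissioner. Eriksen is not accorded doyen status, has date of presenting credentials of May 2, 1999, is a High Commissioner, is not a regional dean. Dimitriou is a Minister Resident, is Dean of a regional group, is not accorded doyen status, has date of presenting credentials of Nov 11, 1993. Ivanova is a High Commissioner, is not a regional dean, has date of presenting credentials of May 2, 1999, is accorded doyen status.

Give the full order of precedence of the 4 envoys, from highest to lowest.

Eriksen, Ivanova, Leclerc, Dimitriou

By class of mission: Eriksen, Ivanova and Leclerc (High Commissioner); then Dimitriou (Minister Resident).
Eriksen, Ivanova and Leclerc all have date of presenting credentials May 2, 1999, so the next rule applies.
Eriksen, Ivanova and Leclerc are each not a regional dean, so the next rule applies.
Among Eriksen, Ivanova and Leclerc, alphabetically by surname: Eriksen before Ivanova before Leclerc.
Full order: Eriksen, Ivanova, Leclerc, Dimitriou.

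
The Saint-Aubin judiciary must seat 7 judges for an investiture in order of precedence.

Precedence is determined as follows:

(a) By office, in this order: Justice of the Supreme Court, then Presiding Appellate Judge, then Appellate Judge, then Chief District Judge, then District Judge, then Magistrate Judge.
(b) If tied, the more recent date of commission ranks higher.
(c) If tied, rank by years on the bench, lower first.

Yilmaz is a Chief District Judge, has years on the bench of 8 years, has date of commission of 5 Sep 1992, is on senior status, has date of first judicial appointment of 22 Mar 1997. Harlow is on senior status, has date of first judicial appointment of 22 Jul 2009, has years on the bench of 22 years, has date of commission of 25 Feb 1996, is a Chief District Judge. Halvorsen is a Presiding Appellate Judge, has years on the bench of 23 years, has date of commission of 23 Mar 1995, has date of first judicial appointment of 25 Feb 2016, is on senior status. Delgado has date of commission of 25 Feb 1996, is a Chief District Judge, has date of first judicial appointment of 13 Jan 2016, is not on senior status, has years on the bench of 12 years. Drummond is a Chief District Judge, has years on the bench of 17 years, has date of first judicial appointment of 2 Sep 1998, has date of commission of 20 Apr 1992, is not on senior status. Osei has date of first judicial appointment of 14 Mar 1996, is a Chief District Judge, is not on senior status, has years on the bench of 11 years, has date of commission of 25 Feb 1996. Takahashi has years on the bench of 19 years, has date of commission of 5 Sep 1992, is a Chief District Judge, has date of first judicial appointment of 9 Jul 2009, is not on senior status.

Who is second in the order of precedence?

By office: Halvorsen (Presiding Appellate Judge); then Osei, Delgado, Harlow, Yilmaz, Takahashi and Drummond (Chief District Judge).
Among Osei, Delgado, Harlow, Yilmaz, Takahashi and Drummond, by date of commission (later first): Osei, Delgado and Harlow (25 Feb 1996) before Yilmaz and Takahashi (5 Sep 1992) before Drummond (20 Apr 1992).
Among Osei, Delgado and Harlow, by years on the bench (lower first): Osei (11 years) before Delgado (12 years) before Harlow (22 years).
Among Yilmaz and Takahashi, by years on the bench (lower first): Yilmaz (8 years) before Takahashi (19 years).
Order: Halvorsen, Osei, Delgado, Harlow, Yilmaz, Takahashi, Drummond.

Osei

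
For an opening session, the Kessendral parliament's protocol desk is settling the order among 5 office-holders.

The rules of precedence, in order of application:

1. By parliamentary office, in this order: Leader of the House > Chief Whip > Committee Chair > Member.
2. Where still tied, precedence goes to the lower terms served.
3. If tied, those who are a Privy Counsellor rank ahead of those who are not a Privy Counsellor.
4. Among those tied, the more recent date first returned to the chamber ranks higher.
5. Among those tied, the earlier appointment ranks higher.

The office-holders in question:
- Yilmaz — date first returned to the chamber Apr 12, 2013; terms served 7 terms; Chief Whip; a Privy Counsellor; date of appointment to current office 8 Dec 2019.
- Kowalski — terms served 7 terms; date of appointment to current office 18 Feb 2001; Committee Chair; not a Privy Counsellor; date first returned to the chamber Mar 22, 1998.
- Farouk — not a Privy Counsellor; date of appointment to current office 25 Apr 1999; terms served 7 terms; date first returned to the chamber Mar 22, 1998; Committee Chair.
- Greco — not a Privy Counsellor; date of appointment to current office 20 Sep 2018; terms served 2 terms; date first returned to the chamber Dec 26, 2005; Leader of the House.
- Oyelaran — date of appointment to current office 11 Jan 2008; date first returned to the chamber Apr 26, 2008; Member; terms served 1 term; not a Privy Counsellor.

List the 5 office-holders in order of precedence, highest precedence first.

By parliamentary office: Greco (Leader of the House); then Yilmaz (Chief Whip); then Farouk and Kowalski (Committee Chair); then Oyelaran (Member).
Farouk and Kowalski both have terms served 7 terms, so the next rule applies.
Farouk and Kowalski are each not a Privy Counsellor, so the next rule applies.
Farouk and Kowalski both have date first returned to the chamber Mar 22, 1998, so the next rule applies.
Among Farouk and Kowalski, by date of appointment to current office (earlier first): Farouk (25 Apr 1999) before Kowalski (18 Feb 2001).
Full order: Greco, Yilmaz, Farouk, Kowalski, Oyelaran.

Greco, Yilmaz, Farouk, Kowalski, Oyelaran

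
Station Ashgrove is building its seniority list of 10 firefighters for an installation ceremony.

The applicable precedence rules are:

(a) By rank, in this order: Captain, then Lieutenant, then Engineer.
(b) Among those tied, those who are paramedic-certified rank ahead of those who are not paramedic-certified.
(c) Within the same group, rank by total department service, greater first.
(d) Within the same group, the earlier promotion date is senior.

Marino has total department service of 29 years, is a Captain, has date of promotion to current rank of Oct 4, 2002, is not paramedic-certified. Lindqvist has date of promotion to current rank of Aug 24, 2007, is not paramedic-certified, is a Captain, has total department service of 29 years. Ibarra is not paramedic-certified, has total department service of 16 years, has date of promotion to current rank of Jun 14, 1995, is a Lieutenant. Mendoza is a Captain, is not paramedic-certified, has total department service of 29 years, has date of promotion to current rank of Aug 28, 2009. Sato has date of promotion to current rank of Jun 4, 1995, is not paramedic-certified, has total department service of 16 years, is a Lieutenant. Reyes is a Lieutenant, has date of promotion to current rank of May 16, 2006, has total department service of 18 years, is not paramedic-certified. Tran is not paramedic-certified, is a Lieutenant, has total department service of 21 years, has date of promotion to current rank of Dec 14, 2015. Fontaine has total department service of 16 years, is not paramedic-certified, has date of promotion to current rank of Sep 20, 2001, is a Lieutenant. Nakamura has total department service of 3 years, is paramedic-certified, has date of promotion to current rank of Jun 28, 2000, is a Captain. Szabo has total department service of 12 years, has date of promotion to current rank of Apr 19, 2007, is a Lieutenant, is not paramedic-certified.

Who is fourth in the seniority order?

By rank: Nakamura, Marino, Lindqvist and Mendoza (Captain); then Tran, Reyes, Sato, Ibarra, Fontaine and Szabo (Lieutenant).
Among Nakamura, Marino, Lindqvist and Mendoza, paramedic-certified before not paramedic-certified: Nakamura (paramedic-certified) before Marino, Lindqvist and Mendoza (not paramedic-certified).
Marino, Lindqvist and Mendoza all have total department service 29 years, so the next rule applies.
Among Marino, Lindqvist and Mendoza, by date of promotion to current rank (earlier first): Marino (Oct 4, 2002) before Lindqvist (Aug 24, 2007) before Mendoza (Aug 28, 2009).
Tran, Reyes, Sato, Ibarra, Fontaine and Szabo are each not paramedic-certified, so the next rule applies.
Among Tran, Reyes, Sato, Ibarra, Fontaine and Szabo, by total department service (higher first): Tran (21 years) before Reyes (18 years) before Sato, Ibarra and Fontaine (16 years) before Szabo (12 years).
Among Sato, Ibarra and Fontaine, by date of promotion to current rank (earlier first): Sato (Jun 4, 1995) before Ibarra (Jun 14, 1995) before Fontaine (Sep 20, 2001).
Order: Nakamura, Marino, Lindqvist, Mendoza, Tran, Reyes, Sato, Ibarra, Fontaine, Szabo.

Mendoza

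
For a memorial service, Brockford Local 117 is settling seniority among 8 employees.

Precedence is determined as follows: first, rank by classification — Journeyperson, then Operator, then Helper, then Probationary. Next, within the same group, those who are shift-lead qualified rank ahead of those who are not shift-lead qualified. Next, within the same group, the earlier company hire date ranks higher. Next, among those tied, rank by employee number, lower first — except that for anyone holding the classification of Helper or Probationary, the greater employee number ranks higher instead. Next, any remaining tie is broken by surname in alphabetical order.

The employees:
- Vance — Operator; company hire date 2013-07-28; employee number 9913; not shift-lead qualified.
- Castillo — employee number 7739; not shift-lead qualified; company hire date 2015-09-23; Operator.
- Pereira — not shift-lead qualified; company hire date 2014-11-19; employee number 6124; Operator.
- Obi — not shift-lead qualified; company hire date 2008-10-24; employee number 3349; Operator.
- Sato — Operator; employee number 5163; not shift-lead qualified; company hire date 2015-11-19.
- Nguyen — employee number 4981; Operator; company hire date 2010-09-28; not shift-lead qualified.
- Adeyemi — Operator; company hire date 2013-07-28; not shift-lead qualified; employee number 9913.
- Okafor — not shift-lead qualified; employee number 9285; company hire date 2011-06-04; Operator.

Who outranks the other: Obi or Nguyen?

Obi

By classification: Obi, Nguyen, Okafor, Adeyemi, Vance, Pereira, Castillo and Sato (Operator).
Obi, Nguyen, Okafor, Adeyemi, Vance, Pereira, Castillo and Sato are each not shift-lead qualified, so the next rule applies.
Among Obi, Nguyen, Okafor, Adeyemi, Vance, Pereira, Castillo and Sato, by company hire date (earlier first): Obi (2008-10-24) before Nguyen (2010-09-28) before Okafor (2011-06-04) before Adeyemi and Vance (2013-07-28) before Pereira (2014-11-19) before Castillo (2015-09-23) before Sato (2015-11-19).
Adeyemi and Vance both have employee number 9913, so the next rule applies.
Among Adeyemi and Vance, alphabetically by surname: Adeyemi before Vance.
So Obi takes precedence.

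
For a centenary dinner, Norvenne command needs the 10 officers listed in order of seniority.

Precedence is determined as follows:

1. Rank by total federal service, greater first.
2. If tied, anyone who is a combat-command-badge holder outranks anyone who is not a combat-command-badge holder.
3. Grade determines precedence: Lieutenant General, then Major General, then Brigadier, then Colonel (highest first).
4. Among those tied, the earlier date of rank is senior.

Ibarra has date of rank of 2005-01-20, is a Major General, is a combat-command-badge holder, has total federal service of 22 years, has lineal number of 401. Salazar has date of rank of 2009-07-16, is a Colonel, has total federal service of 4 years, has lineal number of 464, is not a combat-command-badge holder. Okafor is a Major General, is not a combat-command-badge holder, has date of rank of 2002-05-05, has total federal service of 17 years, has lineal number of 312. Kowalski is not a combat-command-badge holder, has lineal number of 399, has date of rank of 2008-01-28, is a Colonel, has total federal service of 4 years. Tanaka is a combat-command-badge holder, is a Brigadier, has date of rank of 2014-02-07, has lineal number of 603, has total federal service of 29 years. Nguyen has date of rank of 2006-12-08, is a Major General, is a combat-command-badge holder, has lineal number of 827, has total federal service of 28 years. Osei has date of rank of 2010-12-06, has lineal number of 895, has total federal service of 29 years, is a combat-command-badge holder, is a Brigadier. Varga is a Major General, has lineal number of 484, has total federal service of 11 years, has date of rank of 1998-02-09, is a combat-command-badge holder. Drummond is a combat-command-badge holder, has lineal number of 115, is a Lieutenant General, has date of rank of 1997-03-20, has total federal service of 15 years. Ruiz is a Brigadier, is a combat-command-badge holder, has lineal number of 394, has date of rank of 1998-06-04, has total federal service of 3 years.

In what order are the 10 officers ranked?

Osei, Tanaka, Nguyen, Ibarra, Okafor, Drummond, Varga, Kowalski, Salazar, Ruiz

By total federal service (higher first): Osei and Tanaka (both 29 years); then Nguyen (28 years); then Ibarra (22 years); then Okafor (17 years); then Drummond (15 years); then Varga (11 years); then Kowalski and Salazar (both 4 years); then Ruiz (3 years).
Osei and Tanaka are each a combat-command-badge holder, so the next rule applies.
Osei and Tanaka are each Brigadier, so the next rule applies.
Among Osei and Tanaka, by date of rank (earlier first): Osei (2010-12-06) before Tanaka (2014-02-07).
Kowalski and Salazar are each not a combat-command-badge holder, so the next rule applies.
Kowalski and Salazar are each Colonel, so the next rule applies.
Among Kowalski and Salazar, by date of rank (earlier first): Kowalski (2008-01-28) before Salazar (2009-07-16).
Full order: Osei, Tanaka, Nguyen, Ibarra, Okafor, Drummond, Varga, Kowalski, Salazar, Ruiz.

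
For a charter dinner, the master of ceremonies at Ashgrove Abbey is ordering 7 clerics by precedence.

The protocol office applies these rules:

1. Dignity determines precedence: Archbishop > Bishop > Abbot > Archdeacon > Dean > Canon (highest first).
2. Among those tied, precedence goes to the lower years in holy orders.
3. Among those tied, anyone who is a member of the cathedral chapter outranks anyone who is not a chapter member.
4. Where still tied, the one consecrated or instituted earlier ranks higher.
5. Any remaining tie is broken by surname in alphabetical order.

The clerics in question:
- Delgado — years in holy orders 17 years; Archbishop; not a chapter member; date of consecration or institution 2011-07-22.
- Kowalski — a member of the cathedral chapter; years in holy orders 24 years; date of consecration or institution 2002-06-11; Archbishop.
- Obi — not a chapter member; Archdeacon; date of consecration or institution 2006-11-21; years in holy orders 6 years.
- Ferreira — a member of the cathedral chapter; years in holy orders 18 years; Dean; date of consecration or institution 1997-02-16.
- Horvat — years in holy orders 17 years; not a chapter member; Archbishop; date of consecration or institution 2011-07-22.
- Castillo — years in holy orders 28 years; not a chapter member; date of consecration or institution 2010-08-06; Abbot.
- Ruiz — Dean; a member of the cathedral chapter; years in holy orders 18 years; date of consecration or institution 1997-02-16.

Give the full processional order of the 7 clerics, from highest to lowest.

By dignity: Delgado, Horvat and Kowalski (Archbishop); then Castillo (Abbot); then Obi (Archdeacon); then Ferreira and Ruiz (Dean).
Among Delgado, Horvat and Kowalski, by years in holy orders (lower first): Delgado and Horvat (17 years) before Kowalski (24 years).
Delgado and Horvat are each not a chapter member, so the next rule applies.
Delgado and Horvat both have date of consecration or institution 2011-07-22, so the next rule applies.
Among Delgado and Horvat, alphabetically by surname: Delgado before Horvat.
Ferreira and Ruiz both have years in holy orders 18 years, so the next rule applies.
Ferreira and Ruiz are each a member of the cathedral chapter, so the next rule applies.
Ferreira and Ruiz both have date of consecration or institution 1997-02-16, so the next rule applies.
Among Ferreira and Ruiz, alphabetically by surname: Ferreira before Ruiz.
Full order: Delgado, Horvat, Kowalski, Castillo, Obi, Ferreira, Ruiz.

Delgado, Horvat, Kowalski, Castillo, Obi, Ferreira, Ruiz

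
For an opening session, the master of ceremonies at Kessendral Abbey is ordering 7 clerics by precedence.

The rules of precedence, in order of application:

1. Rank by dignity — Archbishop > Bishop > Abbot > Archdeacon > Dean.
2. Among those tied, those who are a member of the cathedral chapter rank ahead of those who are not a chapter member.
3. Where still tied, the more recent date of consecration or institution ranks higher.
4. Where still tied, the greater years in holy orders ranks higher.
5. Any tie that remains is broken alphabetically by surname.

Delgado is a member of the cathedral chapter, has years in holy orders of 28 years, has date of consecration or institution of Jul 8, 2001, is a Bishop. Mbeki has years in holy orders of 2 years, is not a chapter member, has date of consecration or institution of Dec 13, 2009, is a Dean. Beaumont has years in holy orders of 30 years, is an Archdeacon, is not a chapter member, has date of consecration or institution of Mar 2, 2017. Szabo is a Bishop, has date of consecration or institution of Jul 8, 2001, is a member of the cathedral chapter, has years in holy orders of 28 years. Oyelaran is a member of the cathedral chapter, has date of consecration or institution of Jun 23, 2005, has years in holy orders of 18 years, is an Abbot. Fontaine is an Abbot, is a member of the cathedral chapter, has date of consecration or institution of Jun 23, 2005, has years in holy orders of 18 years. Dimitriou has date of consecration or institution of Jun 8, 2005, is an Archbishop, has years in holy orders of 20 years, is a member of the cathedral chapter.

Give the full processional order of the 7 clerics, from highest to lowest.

Dimitriou, Delgado, Szabo, Fontaine, Oyelaran, Beaumont, Mbeki

By dignity: Dimitriou (Archbishop); then Delgado and Szabo (Bishop); then Fontaine and Oyelaran (Abbot); then Beaumont (Archdeacon); then Mbeki (Dean).
Delgado and Szabo are each a member of the cathedral chapter, so the next rule applies.
Delgado and Szabo both have date of consecration or institution Jul 8, 2001, so the next rule applies.
Delgado and Szabo both have years in holy orders 28 years, so the next rule applies.
Among Delgado and Szabo, alphabetically by surname: Delgado before Szabo.
Fontaine and Oyelaran are each a member of the cathedral chapter, so the next rule applies.
Fontaine and Oyelaran both have date of consecration or institution Jun 23, 2005, so the next rule applies.
Fontaine and Oyelaran both have years in holy orders 18 years, so the next rule applies.
Among Fontaine and Oyelaran, alphabetically by surname: Fontaine before Oyelaran.
Full order: Dimitriou, Delgado, Szabo, Fontaine, Oyelaran, Beaumont, Mbeki.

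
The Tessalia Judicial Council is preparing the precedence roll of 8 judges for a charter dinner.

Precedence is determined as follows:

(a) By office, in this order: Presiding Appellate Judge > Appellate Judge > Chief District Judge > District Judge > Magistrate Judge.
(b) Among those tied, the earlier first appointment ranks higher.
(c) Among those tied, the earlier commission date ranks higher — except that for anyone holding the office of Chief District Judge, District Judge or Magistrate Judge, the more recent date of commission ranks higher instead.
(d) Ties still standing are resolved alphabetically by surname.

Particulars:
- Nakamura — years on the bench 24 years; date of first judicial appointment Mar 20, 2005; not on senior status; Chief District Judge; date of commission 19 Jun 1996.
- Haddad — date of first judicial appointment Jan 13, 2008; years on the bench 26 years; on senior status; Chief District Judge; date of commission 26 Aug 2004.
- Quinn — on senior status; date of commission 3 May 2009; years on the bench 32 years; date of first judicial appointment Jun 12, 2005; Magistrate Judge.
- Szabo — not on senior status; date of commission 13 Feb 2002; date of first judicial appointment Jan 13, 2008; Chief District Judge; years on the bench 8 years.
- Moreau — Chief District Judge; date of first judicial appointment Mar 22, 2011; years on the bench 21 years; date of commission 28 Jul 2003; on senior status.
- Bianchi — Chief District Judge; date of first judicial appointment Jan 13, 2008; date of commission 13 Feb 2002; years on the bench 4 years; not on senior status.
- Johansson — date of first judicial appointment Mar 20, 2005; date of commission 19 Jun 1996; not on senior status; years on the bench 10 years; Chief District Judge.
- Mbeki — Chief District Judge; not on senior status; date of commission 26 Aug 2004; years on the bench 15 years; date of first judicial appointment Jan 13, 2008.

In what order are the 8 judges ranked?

Johansson, Nakamura, Haddad, Mbeki, Bianchi, Szabo, Moreau, Quinn

By office: Johansson, Nakamura, Haddad, Mbeki, Bianchi, Szabo and Moreau (Chief District Judge); then Quinn (Magistrate Judge).
Among Johansson, Nakamura, Haddad, Mbeki, Bianchi, Szabo and Moreau, by date of first judicial appointment (earlier first): Johansson and Nakamura (Mar 20, 2005) before Haddad, Mbeki, Bianchi and Szabo (Jan 13, 2008) before Moreau (Mar 22, 2011).
Johansson and Nakamura both have date of commission 19 Jun 1996, so the next rule applies.
Among Johansson and Nakamura, alphabetically by surname: Johansson before Nakamura.
Among Haddad, Mbeki, Bianchi and Szabo, by date of commission (later first) (reversed rule for this group): Haddad and Mbeki (26 Aug 2004) before Bianchi and Szabo (13 Feb 2002).
Among Haddad and Mbeki, alphabetically by surname: Haddad before Mbeki.
Among Bianchi and Szabo, alphabetically by surname: Bianchi before Szabo.
Full order: Johansson, Nakamura, Haddad, Mbeki, Bianchi, Szabo, Moreau, Quinn.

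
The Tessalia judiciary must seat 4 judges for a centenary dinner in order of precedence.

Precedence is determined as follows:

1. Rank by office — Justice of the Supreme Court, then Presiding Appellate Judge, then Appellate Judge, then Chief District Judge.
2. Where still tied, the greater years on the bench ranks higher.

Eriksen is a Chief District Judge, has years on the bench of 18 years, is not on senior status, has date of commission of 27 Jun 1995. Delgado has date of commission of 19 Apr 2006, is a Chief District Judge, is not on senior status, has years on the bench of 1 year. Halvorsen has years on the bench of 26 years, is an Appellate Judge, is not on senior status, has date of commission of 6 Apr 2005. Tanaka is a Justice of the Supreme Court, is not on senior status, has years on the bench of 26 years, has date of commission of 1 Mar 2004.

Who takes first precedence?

By office: Tanaka (Justice of the Supreme Court); then Halvorsen (Appellate Judge); then Eriksen and Delgado (Chief District Judge).
Among Eriksen and Delgado, by years on the bench (higher first): Eriksen (18 years) before Delgado (1 year).
Order: Tanaka, Halvorsen, Eriksen, Delgado.

Tanaka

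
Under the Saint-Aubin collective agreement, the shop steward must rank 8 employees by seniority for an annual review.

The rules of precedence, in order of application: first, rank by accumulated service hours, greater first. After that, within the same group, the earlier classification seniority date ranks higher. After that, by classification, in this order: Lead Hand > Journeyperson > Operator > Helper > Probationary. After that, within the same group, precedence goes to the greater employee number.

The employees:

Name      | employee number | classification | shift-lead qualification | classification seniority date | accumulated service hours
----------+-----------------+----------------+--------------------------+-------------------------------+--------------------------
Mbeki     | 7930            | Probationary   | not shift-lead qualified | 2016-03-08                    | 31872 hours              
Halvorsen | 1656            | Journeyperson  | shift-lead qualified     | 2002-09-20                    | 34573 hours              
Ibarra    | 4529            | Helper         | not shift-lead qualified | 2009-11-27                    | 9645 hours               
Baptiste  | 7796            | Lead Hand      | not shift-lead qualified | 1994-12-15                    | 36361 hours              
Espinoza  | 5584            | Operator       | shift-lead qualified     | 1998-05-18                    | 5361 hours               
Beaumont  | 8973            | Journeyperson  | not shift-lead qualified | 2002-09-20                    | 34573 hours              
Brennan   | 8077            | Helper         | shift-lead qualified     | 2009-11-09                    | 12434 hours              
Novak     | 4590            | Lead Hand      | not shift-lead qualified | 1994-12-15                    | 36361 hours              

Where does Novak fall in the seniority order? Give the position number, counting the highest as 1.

2

By accumulated service hours (higher first): Baptiste and Novak (both 36361 hours); then Beaumont and Halvorsen (both 34573 hours); then Mbeki (31872 hours); then Brennan (12434 hours); then Ibarra (9645 hours); then Espinoza (5361 hours).
Baptiste and Novak both have classification seniority date 1994-12-15, so the next rule applies.
Baptiste and Novak are each Lead Hand, so the next rule applies.
Among Baptiste and Novak, by employee number (higher first): Baptiste (7796) before Novak (4590).
Beaumont and Halvorsen both have classification seniority date 2002-09-20, so the next rule applies.
Beaumont and Halvorsen are each Journeyperson, so the next rule applies.
Among Beaumont and Halvorsen, by employee number (higher first): Beaumont (8973) before Halvorsen (1656).
Order: Baptiste, Novak, Beaumont, Halvorsen, Mbeki, Brennan, Ibarra, Espinoza. So position 2.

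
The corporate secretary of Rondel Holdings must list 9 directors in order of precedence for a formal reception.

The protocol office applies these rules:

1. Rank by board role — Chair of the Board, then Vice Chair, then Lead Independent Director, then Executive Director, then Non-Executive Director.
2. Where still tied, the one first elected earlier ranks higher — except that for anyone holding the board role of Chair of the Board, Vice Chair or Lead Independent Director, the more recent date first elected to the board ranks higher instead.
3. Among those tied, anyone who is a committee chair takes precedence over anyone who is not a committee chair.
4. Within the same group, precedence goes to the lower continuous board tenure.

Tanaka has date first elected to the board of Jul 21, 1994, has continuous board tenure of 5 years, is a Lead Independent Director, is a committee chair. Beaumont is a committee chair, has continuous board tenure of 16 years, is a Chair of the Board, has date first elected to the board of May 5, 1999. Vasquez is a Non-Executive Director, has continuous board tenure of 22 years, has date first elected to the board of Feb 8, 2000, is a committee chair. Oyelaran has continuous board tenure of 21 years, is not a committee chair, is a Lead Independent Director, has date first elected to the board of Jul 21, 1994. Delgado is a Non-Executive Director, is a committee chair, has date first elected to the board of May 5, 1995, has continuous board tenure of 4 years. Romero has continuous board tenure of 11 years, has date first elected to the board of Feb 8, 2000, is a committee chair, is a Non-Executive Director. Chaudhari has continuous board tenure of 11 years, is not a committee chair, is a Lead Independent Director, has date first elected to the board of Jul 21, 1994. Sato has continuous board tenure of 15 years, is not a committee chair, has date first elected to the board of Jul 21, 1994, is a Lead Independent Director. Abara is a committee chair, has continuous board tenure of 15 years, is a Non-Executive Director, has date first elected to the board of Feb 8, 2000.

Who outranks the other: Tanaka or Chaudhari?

By board role: Beaumont (Chair of the Board); then Tanaka, Chaudhari, Sato and Oyelaran (Lead Independent Director); then Delgado, Romero, Abara and Vasquez (Non-Executive Director).
Tanaka, Chaudhari, Sato and Oyelaran all have date first elected to the board Jul 21, 1994, so the next rule applies.
Among Tanaka, Chaudhari, Sato and Oyelaran, a committee chair before not a committee chair: Tanaka (a committee chair) before Chaudhari, Sato and Oyelaran (not a committee chair).
Among Chaudhari, Sato and Oyelaran, by continuous board tenure (lower first): Chaudhari (11 years) before Sato (15 years) before Oyelaran (21 years).
Among Delgado, Romero, Abara and Vasquez, by date first elected to the board (earlier first): Delgado (May 5, 1995) before Romero, Abara and Vasquez (Feb 8, 2000).
Romero, Abara and Vasquez are each a committee chair, so the next rule applies.
Among Romero, Abara and Vasquez, by continuous board tenure (lower first): Romero (11 years) before Abara (15 years) before Vasquez (22 years).
So Tanaka takes precedence.

Tanaka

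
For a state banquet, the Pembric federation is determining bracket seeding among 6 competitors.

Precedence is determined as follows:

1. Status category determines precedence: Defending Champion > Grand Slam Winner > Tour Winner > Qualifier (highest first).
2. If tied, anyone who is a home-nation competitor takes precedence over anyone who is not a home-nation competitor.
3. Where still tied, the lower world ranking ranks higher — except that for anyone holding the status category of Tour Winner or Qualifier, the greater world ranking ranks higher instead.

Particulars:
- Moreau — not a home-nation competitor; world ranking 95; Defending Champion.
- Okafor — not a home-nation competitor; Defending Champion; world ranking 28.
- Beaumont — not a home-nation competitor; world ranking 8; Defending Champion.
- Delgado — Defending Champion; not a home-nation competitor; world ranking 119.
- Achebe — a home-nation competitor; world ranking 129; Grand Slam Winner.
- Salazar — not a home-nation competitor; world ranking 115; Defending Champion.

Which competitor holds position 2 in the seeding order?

By status category: Beaumont, Okafor, Moreau, Salazar and Delgado (Defending Champion); then Achebe (Grand Slam Winner).
Beaumont, Okafor, Moreau, Salazar and Delgado are each not a home-nation competitor, so the next rule applies.
Among Beaumont, Okafor, Moreau, Salazar and Delgado, by world ranking (lower first): Beaumont (8) before Okafor (28) before Moreau (95) before Salazar (115) before Delgado (119).
Order: Beaumont, Okafor, Moreau, Salazar, Delgado, Achebe.

Okafor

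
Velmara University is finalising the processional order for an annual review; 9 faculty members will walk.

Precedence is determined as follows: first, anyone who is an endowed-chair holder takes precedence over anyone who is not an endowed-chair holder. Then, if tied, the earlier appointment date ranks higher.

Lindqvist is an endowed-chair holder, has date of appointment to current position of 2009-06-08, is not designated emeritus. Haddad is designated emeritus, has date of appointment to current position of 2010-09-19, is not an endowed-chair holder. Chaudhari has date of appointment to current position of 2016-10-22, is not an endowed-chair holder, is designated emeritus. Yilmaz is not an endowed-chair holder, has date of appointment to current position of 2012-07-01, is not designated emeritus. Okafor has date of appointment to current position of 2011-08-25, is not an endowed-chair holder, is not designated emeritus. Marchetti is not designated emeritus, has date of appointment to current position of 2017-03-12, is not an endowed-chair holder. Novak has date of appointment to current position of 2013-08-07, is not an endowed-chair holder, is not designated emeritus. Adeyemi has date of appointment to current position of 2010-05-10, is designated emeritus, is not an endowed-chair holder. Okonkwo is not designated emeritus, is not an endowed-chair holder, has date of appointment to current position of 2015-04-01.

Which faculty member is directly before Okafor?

By the first rule: Lindqvist (an endowed-chair holder); then Adeyemi, Haddad, Okafor, Yilmaz, Novak, Okonkwo, Chaudhari and Marchetti (each not an endowed-chair holder).
Among Adeyemi, Haddad, Okafor, Yilmaz, Novak, Okonkwo, Chaudhari and Marchetti, by date of appointment to current position (earlier first): Adeyemi (2010-05-10) before Haddad (2010-09-19) before Okafor (2011-08-25) before Yilmaz (2012-07-01) before Novak (2013-08-07) before Okonkwo (2015-04-01) before Chaudhari (2016-10-22) before Marchetti (2017-03-12).
Order: Lindqvist, Adeyemi, Haddad, Okafor, Yilmaz, Novak, Okonkwo, Chaudhari, Marchetti.

Haddad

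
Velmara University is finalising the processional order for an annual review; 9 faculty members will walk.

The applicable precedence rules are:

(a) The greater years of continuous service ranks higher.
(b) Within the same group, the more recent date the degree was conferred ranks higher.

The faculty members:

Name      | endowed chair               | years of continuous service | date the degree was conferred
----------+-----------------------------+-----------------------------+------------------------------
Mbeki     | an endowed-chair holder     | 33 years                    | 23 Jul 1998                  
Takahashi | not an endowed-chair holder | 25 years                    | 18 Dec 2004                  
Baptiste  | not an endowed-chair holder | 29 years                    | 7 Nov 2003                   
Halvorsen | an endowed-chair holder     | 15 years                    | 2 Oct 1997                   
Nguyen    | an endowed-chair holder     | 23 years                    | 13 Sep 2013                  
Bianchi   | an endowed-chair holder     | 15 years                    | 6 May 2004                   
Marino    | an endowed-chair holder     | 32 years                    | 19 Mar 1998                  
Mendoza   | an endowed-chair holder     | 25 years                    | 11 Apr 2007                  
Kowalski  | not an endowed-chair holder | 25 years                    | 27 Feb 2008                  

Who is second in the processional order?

Marino

By years of continuous service (higher first): Mbeki (33 years); then Marino (32 years); then Baptiste (29 years); then Kowalski, Mendoza and Takahashi (each 25 years); then Nguyen (23 years); then Bianchi and Halvorsen (both 15 years).
Among Kowalski, Mendoza and Takahashi, by date the degree was conferred (later first): Kowalski (27 Feb 2008) before Mendoza (11 Apr 2007) before Takahashi (18 Dec 2004).
Among Bianchi and Halvorsen, by date the degree was conferred (later first): Bianchi (6 May 2004) before Halvorsen (2 Oct 1997).
Order: Mbeki, Marino, Baptiste, Kowalski, Mendoza, Takahashi, Nguyen, Bianchi, Halvorsen.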